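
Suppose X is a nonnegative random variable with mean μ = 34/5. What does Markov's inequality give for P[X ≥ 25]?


μ = E[X] = 34/5, a = 25.
Markov: P[X ≥ 25] ≤ μ/a = (34/5)/25 = 34/125.
Numerically: ≈ 0.27200.
(Since a = 25 > μ = 6.80000, the bound 34/125 is < 1 and informative.)

P[X ≥ 25] ≤ 34/125 ≈ 0.27200.


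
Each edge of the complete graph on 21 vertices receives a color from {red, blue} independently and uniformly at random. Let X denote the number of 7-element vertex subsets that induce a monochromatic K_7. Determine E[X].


Let X = Σ_S X_S over the C(21, 7) = 116280 subsets S of size 7, where X_S = 1 if the K_7 on S is monochromatic.
For a fixed S, the K_7 on S has C(7, 2) = 21 edges. P[all 21 edges red] = (1/2)^21, and likewise for blue, so P[monochromatic] = 2·(1/2)^21 = 2^{1 − 21} = 1/1048576.
By linearity of expectation: E[X] = C(21, 7) · 2^{1 − 21} = 116280 · 1/1048576 = 14535/131072.
Numerically: E[X] ≈ 0.111.

E[X] = C(21,7)·2^(1−C(7,2)) = 14535/131072 ≈ 0.111.


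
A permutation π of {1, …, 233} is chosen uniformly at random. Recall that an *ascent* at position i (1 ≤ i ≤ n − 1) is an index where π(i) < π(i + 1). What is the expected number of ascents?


Write X = Σ X_I over i = 1, …, 232, with X_I the indicator of one ascent.
There are 232 indicators.
For each fixed i, the pair (π(i), π(i+1)) is a uniformly random ordered pair of distinct values from {1, …, 233}; by symmetry P[π(i) < π(i+1)] = 1/2.
By linearity: E[X] = 232 · (1/2) = (233 − 1) · (1/2) = 116 ≈ 116.0000.

E[X] = 116 = 116.0000.


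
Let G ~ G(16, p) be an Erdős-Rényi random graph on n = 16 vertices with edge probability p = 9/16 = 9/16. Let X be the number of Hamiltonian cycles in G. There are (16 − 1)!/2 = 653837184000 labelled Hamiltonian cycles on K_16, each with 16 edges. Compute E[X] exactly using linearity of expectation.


K_16 has (16 − 1)!/2 = 653837184000 labelled Hamiltonian cycles.
For each such Hamiltonian cycle H, let X_H = 1 if all 16 edges of H are present in G. Then P[X_H = 1] = p^{16} = (9/16)^{16} = 1853020188851841/18446744073709551616.
By linearity: E[X] = Σ_H E[X_H] = 653837184000 · p^{16} = 653837184000 · 1853020188851841/18446744073709551616 = 1183177248216831945952875/18014398509481984.
Numerically: E[X] ≈ 6.568e+07.

E[X] = 653837184000 · (9/16)^{16} = 1183177248216831945952875/18014398509481984 ≈ 6.568e+07.


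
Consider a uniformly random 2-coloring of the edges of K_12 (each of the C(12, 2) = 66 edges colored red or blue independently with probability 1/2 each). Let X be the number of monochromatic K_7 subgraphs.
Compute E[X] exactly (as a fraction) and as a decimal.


Let X = Σ_S X_S over the C(12, 7) = 792 subsets S of size 7, where X_S = 1 if the K_7 on S is monochromatic.
For a fixed S, the K_7 on S has C(7, 2) = 21 edges. P[all 21 edges red] = (1/2)^21, and likewise for blue, so P[monochromatic] = 2·(1/2)^21 = 2^{1 − 21} = 1/1048576.
By linearity of expectation: E[X] = C(12, 7) · 2^{1 − 21} = 792 · 1/1048576 = 99/131072.
Numerically: E[X] ≈ 0.001.

E[X] = C(12,7)·2^(1−C(7,2)) = 99/131072 ≈ 0.001.


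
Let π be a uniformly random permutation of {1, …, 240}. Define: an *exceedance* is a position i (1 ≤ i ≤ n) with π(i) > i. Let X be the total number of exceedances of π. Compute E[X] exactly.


Write X = Σ_{i=1}^{240} X_i, where X_i = 1_{π(i) > i}.
For each fixed i, π(i) is uniform over {1, …, 240} (marginal of a uniform permutation), so P[π(i) > i] = (n − i)/n. Summing: Σ_{i=1}^{240} (n − i)/n = (0 + 1 + … + 239)/240 = 240(240 − 1)/(2·240) = (240 − 1)/2.
Hence E[X] = Σ_{i=1}^{240} (240 − i)/240 = 239/2 ≈ 119.5000.

E[X] = 239/2 = 119.5000.


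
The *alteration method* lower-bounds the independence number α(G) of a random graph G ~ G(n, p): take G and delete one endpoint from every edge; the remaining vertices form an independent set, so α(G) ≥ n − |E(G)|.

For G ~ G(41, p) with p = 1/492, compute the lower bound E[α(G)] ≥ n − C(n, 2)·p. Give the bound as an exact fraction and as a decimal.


E[|E(G)|] = C(41, 2)·p = 820 · (1/492) = 5/3.
E[α(G)] ≥ n − E[|E(G)|] = 41 − 5/3 = 118/3.
Numerically: ≈ 39.333.
(This is only a lower bound; the true E[α(G)] may be larger.)

E[α(G)] ≥ 118/3 ≈ 39.333.


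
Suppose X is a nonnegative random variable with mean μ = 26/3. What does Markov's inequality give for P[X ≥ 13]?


μ = E[X] = 26/3, a = 13.
Markov: P[X ≥ 13] ≤ μ/a = (26/3)/13 = 2/3.
Numerically: ≈ 0.667.
(Since a = 13 > μ = 8.667, the bound 2/3 is < 1 and informative.)

P[X ≥ 13] ≤ 2/3 ≈ 0.667.


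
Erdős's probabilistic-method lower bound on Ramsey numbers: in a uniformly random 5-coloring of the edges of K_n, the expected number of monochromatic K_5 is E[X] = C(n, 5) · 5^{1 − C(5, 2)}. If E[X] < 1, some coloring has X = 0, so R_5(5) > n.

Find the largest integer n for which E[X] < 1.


We need C(n, 5) · 5^{1 − 10} < 1, i.e. C(n, 5) < 5^{10 − 1} = 1953125.
Check values of n near the boundary:
  n = 44: C(44, 5) = 1086008; 1086008 < 1953125? YES
  n = 45: C(45, 5) = 1221759; 1221759 < 1953125? YES
  n = 46: C(46, 5) = 1370754; 1370754 < 1953125? YES
  n = 47: C(47, 5) = 1533939; 1533939 < 1953125? YES
  n = 48: C(48, 5) = 1712304; 1712304 < 1953125? YES
  n = 49: C(49, 5) = 1906884; 1906884 < 1953125? YES
  n = 50: C(50, 5) = 2118760; 2118760 < 1953125? NO
  n = 51: C(51, 5) = 2349060; 2349060 < 1953125? NO
The largest n with C(n, 5) < 1953125 is n = 49 (where E[X] = 1906884/1953125 ≈ 0.976). Hence R_5(5) > 49, i.e. R_5(5) ≥ 50.

Largest n = 49; hence R_5(5) > 49.


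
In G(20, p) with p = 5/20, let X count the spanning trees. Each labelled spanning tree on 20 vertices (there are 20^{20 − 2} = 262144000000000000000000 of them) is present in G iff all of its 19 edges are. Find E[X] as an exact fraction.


K_20 has 20^{20 − 2} = 262144000000000000000000 labelled spanning trees.
For each such spanning tree H, let X_H = 1 if all 19 edges of H are present in G. Then P[X_H = 1] = p^{19} = (1/4)^{19} = 1/274877906944.
By linearity of expectation: E[X] = Σ_H E[X_H] = 262144000000000000000000 · p^{19} = 262144000000000000000000 · 1/274877906944 = 3814697265625/4.
Numerically: E[X] ≈ 9.5367e+11.

E[X] = 262144000000000000000000 · (1/4)^{19} = 3814697265625/4 ≈ 9.5367e+11.


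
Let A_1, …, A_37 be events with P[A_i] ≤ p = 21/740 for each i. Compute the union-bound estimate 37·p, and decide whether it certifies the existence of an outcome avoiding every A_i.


Union bound: P[∪_{i=1}^{37} A_i] ≤ Σ_i P[A_i] ≤ 37·p = 37·(21/740) = 21/20.
Numerically: 21/20 ≈ 1.050000.
Is 21/20 < 1? NO.
Since the bound 21/20 is ≥ 1, the union bound is uninformative here; it does NOT by itself certify existence.

37·p = 21/20 ≈ 1.050000; existence NOT certified by the union bound.


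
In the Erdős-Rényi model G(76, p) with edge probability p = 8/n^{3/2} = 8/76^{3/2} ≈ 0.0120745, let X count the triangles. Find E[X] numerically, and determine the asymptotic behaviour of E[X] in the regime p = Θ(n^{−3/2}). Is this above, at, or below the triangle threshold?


Number of potential triangles: C(76, 3) = 70300.
Each occurs with probability p³ ≈ (0.0120745)³ ≈ 1.76038961e-06.
By linearity: E[X] = C(76, 3)·p³ ≈ 70300 · 1.76038961e-06 ≈ 0.123755.
Since α = 3/2 > 1, p = c/n^{3/2} = o(1/n) is below the triangle threshold p ~ 1/n. Asymptotically E[X] ~ (c³/6)·n^{3(1−α)} = (8³/6)·n^{-1.5} → 0, so by Markov's inequality G has no triangles w.h.p.

E[X] ≈ 0.123755; in regime p = Θ(1/n^{3/2}) E[X] tends to 0 (below the triangle threshold p ~ 1/n).


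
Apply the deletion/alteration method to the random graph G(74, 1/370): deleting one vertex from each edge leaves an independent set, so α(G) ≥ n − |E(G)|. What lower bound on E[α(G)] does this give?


E[|E(G)|] = C(74, 2)·p = 2701 · (1/370) = 73/10.
E[α(G)] ≥ n − E[|E(G)|] = 74 − 73/10 = 667/10.
Numerically: ≈ 66.700000.
(This is only a lower bound; the true E[α(G)] may be larger.)

E[α(G)] ≥ 667/10 ≈ 66.700000.


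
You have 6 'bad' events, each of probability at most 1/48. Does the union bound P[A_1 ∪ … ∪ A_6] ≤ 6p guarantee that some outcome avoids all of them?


Union bound: P[∪_{i=1}^{6} A_i] ≤ Σ_i P[A_i] ≤ 6·p = 6·(1/48) = 1/8.
Numerically: 1/8 ≈ 0.125000.
Is 1/8 < 1? YES.
Since P[∪ A_i] ≤ 1/8 < 1, the complement has P[∩ A_i^c] ≥ 1 − 1/8 = 7/8 > 0, so some outcome avoids every A_i.

6·p = 1/8 ≈ 0.125000; existence CERTIFIED by the union bound.


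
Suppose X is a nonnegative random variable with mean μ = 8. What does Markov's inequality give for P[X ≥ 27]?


μ = E[X] = 8, a = 27.
Markov: P[X ≥ 27] ≤ μ/a = (8)/27 = 8/27.
Numerically: ≈ 0.296296.
(Since a = 27 > μ = 8.000000, the bound 8/27 is < 1 and informative.)

P[X ≥ 27] ≤ 8/27 ≈ 0.296296.


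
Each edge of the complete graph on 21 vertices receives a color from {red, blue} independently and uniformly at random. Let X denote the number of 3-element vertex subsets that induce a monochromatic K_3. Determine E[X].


Let X = Σ_S X_S over the C(21, 3) = 1330 subsets S of size 3, where X_S = 1 if the K_3 on S is monochromatic.
For a fixed S, the K_3 on S has C(3, 2) = 3 edges. P[all 3 edges red] = (1/2)^3, and likewise for blue, so P[monochromatic] = 2·(1/2)^3 = 2^{1 − 3} = 1/4.
Summing: E[X] = C(21, 3) · 2^{1 − 3} = 1330 · 1/4 = 665/2.
Numerically: E[X] ≈ 332.500000.

E[X] = C(21,3)·2^(1−C(3,2)) = 665/2 ≈ 332.500000.


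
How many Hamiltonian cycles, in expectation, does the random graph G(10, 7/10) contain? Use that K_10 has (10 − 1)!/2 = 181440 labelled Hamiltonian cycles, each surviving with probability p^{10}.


K_10 has (10 − 1)!/2 = 181440 labelled Hamiltonian cycles.
For each such Hamiltonian cycle H, let X_H = 1 if all 10 edges of H are present in G. Then P[X_H = 1] = p^{10} = (7/10)^{10} = 282475249/10000000000.
By linearity of expectation: E[X] = Σ_H E[X_H] = 181440 · p^{10} = 181440 · 282475249/10000000000 = 160163466183/31250000.
Numerically: E[X] ≈ 5125.2.

E[X] = 181440 · (7/10)^{10} = 160163466183/31250000 ≈ 5125.2.


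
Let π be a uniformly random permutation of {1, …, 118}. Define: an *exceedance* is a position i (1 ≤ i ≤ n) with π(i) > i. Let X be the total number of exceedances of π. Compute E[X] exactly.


Write X = Σ_{i=1}^{118} X_i, where X_i = 1_{π(i) > i}.
For each fixed i, π(i) is uniform over {1, …, 118} (marginal of a uniform permutation), so P[π(i) > i] = (n − i)/n. Summing: Σ_{i=1}^{118} (n − i)/n = (0 + 1 + … + 117)/118 = 118(118 − 1)/(2·118) = (118 − 1)/2.
Hence E[X] = Σ_{i=1}^{118} (118 − i)/118 = 117/2 ≈ 58.500000.

E[X] = 117/2 = 58.500000.


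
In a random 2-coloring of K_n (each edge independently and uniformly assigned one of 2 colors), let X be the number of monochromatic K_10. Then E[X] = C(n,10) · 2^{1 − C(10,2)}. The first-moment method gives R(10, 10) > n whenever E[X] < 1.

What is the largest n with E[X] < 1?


We need C(n, 10) · 2^{1 − 45} < 1, i.e. C(n, 10) < 2^{45 − 1} = 17592186044416.
Check values of n near the boundary:
  n = 99: C(99, 10) = 15579278510796; 15579278510796 < 17592186044416? YES
  n = 100: C(100, 10) = 17310309456440; 17310309456440 < 17592186044416? YES
  n = 101: C(101, 10) = 19212541264840; 19212541264840 < 17592186044416? NO
  n = 102: C(102, 10) = 21300860967540; 21300860967540 < 17592186044416? NO
The largest n with C(n, 10) < 17592186044416 is n = 100 (where E[X] = 2163788682055/2199023255552 ≈ 0.984). Hence R(10, 10) > 100, i.e. R(10, 10) ≥ 101.

Largest n = 100; hence R(10, 10) > 100.


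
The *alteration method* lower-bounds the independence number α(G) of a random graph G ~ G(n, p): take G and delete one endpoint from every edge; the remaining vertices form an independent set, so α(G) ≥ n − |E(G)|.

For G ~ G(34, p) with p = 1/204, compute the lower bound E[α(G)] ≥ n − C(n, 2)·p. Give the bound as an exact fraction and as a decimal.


E[|E(G)|] = C(34, 2)·p = 561 · (1/204) = 11/4.
E[α(G)] ≥ n − E[|E(G)|] = 34 − 11/4 = 125/4.
Numerically: ≈ 31.250000.
(This is only a lower bound; the true E[α(G)] may be larger.)

E[α(G)] ≥ 125/4 ≈ 31.250000.


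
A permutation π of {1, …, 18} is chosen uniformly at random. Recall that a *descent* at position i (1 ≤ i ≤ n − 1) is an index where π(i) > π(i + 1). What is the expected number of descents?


Write X = Σ X_I over i = 1, …, 17, with X_I the indicator of one descent.
There are 17 indicators.
For each fixed i, the pair (π(i), π(i+1)) is a uniformly random ordered pair of distinct values from {1, …, 18}; by symmetry P[π(i) > π(i+1)] = 1/2.
By linearity: E[X] = 17 · (1/2) = (18 − 1) · (1/2) = 17/2 ≈ 8.50000.

E[X] = 17/2 = 8.50000.


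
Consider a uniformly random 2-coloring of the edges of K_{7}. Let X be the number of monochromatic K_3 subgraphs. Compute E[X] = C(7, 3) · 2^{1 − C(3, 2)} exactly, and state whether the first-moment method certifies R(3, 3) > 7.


E[X] = C(7, 3) · 2^{1 − 3} = 35 · 2^{−2} = 35/4.
As a reduced fraction: E[X] = 35/4 ≈ 8.750.
Is E[X] < 1? NO.
Since E[X] ≥ 1, the first-moment bound is inconclusive at n = 7; it does NOT by itself certify R(3, 3) > 7.

E[X] = 35/4 ≈ 8.750; E[X] ≥ 1; first-moment method inconclusive here.


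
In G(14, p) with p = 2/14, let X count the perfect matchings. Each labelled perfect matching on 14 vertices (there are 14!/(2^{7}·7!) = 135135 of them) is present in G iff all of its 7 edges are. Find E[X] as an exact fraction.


K_14 has 14!/(2^{7}·7!) = 135135 labelled perfect matchings.
For each such perfect matching H, let X_H = 1 if all 7 edges of H are present in G. Then P[X_H = 1] = p^{7} = (1/7)^{7} = 1/823543.
By linearity of expectation: E[X] = Σ_H E[X_H] = 135135 · p^{7} = 135135 · 1/823543 = 19305/117649.
Numerically: E[X] ≈ 0.16409.

E[X] = 135135 · (1/7)^{7} = 19305/117649 ≈ 0.16409.


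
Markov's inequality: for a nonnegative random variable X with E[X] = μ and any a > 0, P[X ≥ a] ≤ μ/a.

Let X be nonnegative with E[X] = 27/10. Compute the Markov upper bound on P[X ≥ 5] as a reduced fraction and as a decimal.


μ = E[X] = 27/10, a = 5.
Markov: P[X ≥ 5] ≤ μ/a = (27/10)/5 = 27/50.
Numerically: ≈ 0.54000.
(Since a = 5 > μ = 2.70000, the bound 27/50 is < 1 and informative.)

P[X ≥ 5] ≤ 27/50 ≈ 0.54000.


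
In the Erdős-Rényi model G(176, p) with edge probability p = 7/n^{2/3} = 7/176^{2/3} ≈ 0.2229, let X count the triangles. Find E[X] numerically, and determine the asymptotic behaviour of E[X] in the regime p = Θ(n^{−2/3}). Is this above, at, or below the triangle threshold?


Number of potential triangles: C(176, 3) = 893200.
Each occurs with probability p³ ≈ (0.2229)³ ≈ 1.107309e-02.
By linearity: E[X] = C(176, 3)·p³ ≈ 893200 · 1.107309e-02 ≈ 9890.4830.
Since α = 2/3 < 1, p = c/n^{2/3} ≫ 1/n is above the triangle threshold p ~ 1/n. Asymptotically E[X] ~ (c³/6)·n^{3(1−α)} = (7³/6)·n^{1} → ∞; triangles are abundant w.h.p.

E[X] ≈ 9890.4830; in regime p = Θ(1/n^{2/3}) E[X] diverges (above the triangle threshold p ~ 1/n).


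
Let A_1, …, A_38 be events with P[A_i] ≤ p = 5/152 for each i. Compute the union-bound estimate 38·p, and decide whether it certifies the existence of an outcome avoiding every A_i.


Union bound: P[∪_{i=1}^{38} A_i] ≤ Σ_i P[A_i] ≤ 38·p = 38·(5/152) = 5/4.
Numerically: 5/4 ≈ 1.250.
Is 5/4 < 1? NO.
Since the bound 5/4 is ≥ 1, the union bound is uninformative here; it does NOT by itself certify existence.

38·p = 5/4 ≈ 1.250; existence NOT certified by the union bound.


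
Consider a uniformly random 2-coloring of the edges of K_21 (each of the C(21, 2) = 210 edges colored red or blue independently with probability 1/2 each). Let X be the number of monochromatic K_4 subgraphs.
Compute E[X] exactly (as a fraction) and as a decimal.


Let X = Σ_S X_S over the C(21, 4) = 5985 subsets S of size 4, where X_S = 1 if the K_4 on S is monochromatic.
For a fixed S, the K_4 on S has C(4, 2) = 6 edges. P[all 6 edges red] = (1/2)^6, and likewise for blue, so P[monochromatic] = 2·(1/2)^6 = 2^{1 − 6} = 1/32.
By linearity: E[X] = C(21, 4) · 2^{1 − 6} = 5985 · 1/32 = 5985/32.
Numerically: E[X] ≈ 187.031.

E[X] = C(21,4)·2^(1−C(4,2)) = 5985/32 ≈ 187.031.


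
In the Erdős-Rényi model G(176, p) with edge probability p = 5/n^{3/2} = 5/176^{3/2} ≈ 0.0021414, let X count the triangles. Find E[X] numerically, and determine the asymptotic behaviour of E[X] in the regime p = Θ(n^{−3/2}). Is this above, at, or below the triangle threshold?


Number of potential triangles: C(176, 3) = 893200.
Each occurs with probability p³ ≈ (0.0021414)³ ≈ 9.8198083e-09.
By linearity: E[X] = C(176, 3)·p³ ≈ 893200 · 9.8198083e-09 ≈ 0.00877.
Since α = 3/2 > 1, p = c/n^{3/2} = o(1/n) is below the triangle threshold p ~ 1/n. Asymptotically E[X] ~ (c³/6)·n^{3(1−α)} = (5³/6)·n^{-1.5} → 0, so by Markov's inequality G has no triangles w.h.p.

E[X] ≈ 0.00877; in regime p = Θ(1/n^{3/2}) E[X] tends to 0 (below the triangle threshold p ~ 1/n).


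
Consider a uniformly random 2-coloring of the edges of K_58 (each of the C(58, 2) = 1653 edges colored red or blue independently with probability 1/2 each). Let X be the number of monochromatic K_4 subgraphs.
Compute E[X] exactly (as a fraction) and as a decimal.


Let X = Σ_S X_S over the C(58, 4) = 424270 subsets S of size 4, where X_S = 1 if the K_4 on S is monochromatic.
For a fixed S, the K_4 on S has C(4, 2) = 6 edges. P[all 6 edges red] = (1/2)^6, and likewise for blue, so P[monochromatic] = 2·(1/2)^6 = 2^{1 − 6} = 1/32.
Summing: E[X] = C(58, 4) · 2^{1 − 6} = 424270 · 1/32 = 212135/16.
Numerically: E[X] ≈ 13258.438.

E[X] = C(58,4)·2^(1−C(4,2)) = 212135/16 ≈ 13258.438.


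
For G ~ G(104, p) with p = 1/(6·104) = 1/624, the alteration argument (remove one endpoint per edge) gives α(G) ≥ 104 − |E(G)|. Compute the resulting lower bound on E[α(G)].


E[|E(G)|] = C(104, 2)·p = 5356 · (1/624) = 103/12.
E[α(G)] ≥ n − E[|E(G)|] = 104 − 103/12 = 1145/12.
Numerically: ≈ 95.416667.
(This is only a lower bound; the true E[α(G)] may be larger.)

E[α(G)] ≥ 1145/12 ≈ 95.416667.


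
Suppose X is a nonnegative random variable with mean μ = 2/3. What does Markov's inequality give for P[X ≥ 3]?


μ = E[X] = 2/3, a = 3.
Markov: P[X ≥ 3] ≤ μ/a = (2/3)/3 = 2/9.
Numerically: ≈ 0.222222.
(Since a = 3 > μ = 0.666667, the bound 2/9 is < 1 and informative.)

P[X ≥ 3] ≤ 2/9 ≈ 0.222222.


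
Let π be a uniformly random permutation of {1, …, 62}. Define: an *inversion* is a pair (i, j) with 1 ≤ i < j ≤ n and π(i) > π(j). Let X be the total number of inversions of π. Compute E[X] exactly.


Write X = Σ X_I over the C(62, 2) = 1891 pairs i < j, with X_I the indicator of one inversion.
There are 1891 indicators.
For each fixed pair i < j, the values π(i) and π(j) are two distinct elements of {1, …, 62} in uniformly random order; by symmetry P[π(i) > π(j)] = 1/2.
By linearity: E[X] = 1891 · (1/2) = C(62, 2) · (1/2) = 1891/2 = 1891/2 ≈ 945.5000.

E[X] = 1891/2 = 945.5000.


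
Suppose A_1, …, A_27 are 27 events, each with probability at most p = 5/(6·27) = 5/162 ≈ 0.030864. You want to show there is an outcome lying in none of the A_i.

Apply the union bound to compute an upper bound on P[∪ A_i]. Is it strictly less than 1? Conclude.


Union bound: P[∪_{i=1}^{27} A_i] ≤ Σ_i P[A_i] ≤ 27·p = 27·(5/162) = 5/6.
Numerically: 5/6 ≈ 0.833333.
Is 5/6 < 1? YES.
Since P[∪ A_i] ≤ 5/6 < 1, the complement has P[∩ A_i^c] ≥ 1 − 5/6 = 1/6 > 0, so some outcome avoids every A_i.

27·p = 5/6 ≈ 0.833333; existence CERTIFIED by the union bound.


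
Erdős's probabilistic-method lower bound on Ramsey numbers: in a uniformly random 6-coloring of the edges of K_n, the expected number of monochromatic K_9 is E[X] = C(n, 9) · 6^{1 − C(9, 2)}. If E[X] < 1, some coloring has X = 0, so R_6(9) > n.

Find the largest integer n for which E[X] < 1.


We need C(n, 9) · 6^{1 − 36} < 1, i.e. C(n, 9) < 6^{36 − 1} = 1719070799748422591028658176.
Check values of n near the boundary:
  n = 4404: C(4404, 9) = 1703375445537161676647015880; 1703375445537161676647015880 < 1719070799748422591028658176? YES
  n = 4405: C(4405, 9) = 1706862792900636302463627150; 1706862792900636302463627150 < 1719070799748422591028658176? YES
  n = 4406: C(4406, 9) = 1710356485221788389505285700; 1710356485221788389505285700 < 1719070799748422591028658176? YES
  n = 4407: C(4407, 9) = 1713856532599459170657070050; 1713856532599459170657070050 < 1719070799748422591028658176? YES
  n = 4408: C(4408, 9) = 1717362945146264156457459600; 1717362945146264156457459600 < 1719070799748422591028658176? YES
  n = 4409: C(4409, 9) = 1720875732988608787686577131; 1720875732988608787686577131 < 1719070799748422591028658176? NO
The largest n with C(n, 9) < 1719070799748422591028658176 is n = 4408 (where E[X] = 35778394690547169926197075/35813974994758803979763712 ≈ 0.9990065). Hence R_6(9) > 4408, i.e. R_6(9) ≥ 4409.

Largest n = 4408; hence R_6(9) > 4408.


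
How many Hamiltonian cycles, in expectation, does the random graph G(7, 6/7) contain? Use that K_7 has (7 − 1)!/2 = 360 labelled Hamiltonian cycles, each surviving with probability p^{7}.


K_7 has (7 − 1)!/2 = 360 labelled Hamiltonian cycles.
For each such Hamiltonian cycle H, let X_H = 1 if all 7 edges of H are present in G. Then P[X_H = 1] = p^{7} = (6/7)^{7} = 279936/823543.
By linearity: E[X] = Σ_H E[X_H] = 360 · p^{7} = 360 · 279936/823543 = 100776960/823543.
Numerically: E[X] ≈ 122.

E[X] = 360 · (6/7)^{7} = 100776960/823543 ≈ 122.


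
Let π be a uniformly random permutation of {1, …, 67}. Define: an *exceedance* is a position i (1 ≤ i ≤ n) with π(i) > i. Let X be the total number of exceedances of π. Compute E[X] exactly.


Write X = Σ_{i=1}^{67} X_i, where X_i = 1_{π(i) > i}.
For each fixed i, π(i) is uniform over {1, …, 67} (marginal of a uniform permutation), so P[π(i) > i] = (n − i)/n. Summing: Σ_{i=1}^{67} (n − i)/n = (0 + 1 + … + 66)/67 = 67(67 − 1)/(2·67) = (67 − 1)/2.
Hence E[X] = Σ_{i=1}^{67} (67 − i)/67 = 33 ≈ 33.000000.

E[X] = 33 = 33.000000.


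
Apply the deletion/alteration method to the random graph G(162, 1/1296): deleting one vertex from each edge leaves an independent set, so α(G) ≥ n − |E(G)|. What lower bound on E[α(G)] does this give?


E[|E(G)|] = C(162, 2)·p = 13041 · (1/1296) = 161/16.
E[α(G)] ≥ n − E[|E(G)|] = 162 − 161/16 = 2431/16.
Numerically: ≈ 151.93750.
(This is only a lower bound; the true E[α(G)] may be larger.)

E[α(G)] ≥ 2431/16 ≈ 151.93750.


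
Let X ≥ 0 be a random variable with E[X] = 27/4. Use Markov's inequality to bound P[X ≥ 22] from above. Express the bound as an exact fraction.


μ = E[X] = 27/4, a = 22.
Markov: P[X ≥ 22] ≤ μ/a = (27/4)/22 = 27/88.
Numerically: ≈ 0.30682.
(Since a = 22 > μ = 6.75000, the bound 27/88 is < 1 and informative.)

P[X ≥ 22] ≤ 27/88 ≈ 0.30682.


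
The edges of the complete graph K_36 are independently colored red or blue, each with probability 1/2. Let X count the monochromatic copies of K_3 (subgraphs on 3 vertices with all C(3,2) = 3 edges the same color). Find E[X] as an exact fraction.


Let X = Σ_S X_S over the C(36, 3) = 7140 subsets S of size 3, where X_S = 1 if the K_3 on S is monochromatic.
For a fixed S, the K_3 on S has C(3, 2) = 3 edges. P[all 3 edges red] = (1/2)^3, and likewise for blue, so P[monochromatic] = 2·(1/2)^3 = 2^{1 − 3} = 1/4.
By linearity of expectation: E[X] = C(36, 3) · 2^{1 − 3} = 7140 · 1/4 = 1785.
Numerically: E[X] ≈ 1785.00000.

E[X] = C(36,3)·2^(1−C(3,2)) = 1785 ≈ 1785.00000.


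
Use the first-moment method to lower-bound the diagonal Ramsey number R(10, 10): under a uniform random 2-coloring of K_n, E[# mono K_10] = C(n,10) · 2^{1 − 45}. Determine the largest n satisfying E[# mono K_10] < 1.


We need C(n, 10) · 2^{1 − 45} < 1, i.e. C(n, 10) < 2^{45 − 1} = 17592186044416.
Check values of n near the boundary:
  n = 94: C(94, 10) = 9041256841903; 9041256841903 < 17592186044416? YES
  n = 95: C(95, 10) = 10104934117421; 10104934117421 < 17592186044416? YES
  n = 96: C(96, 10) = 11279926456656; 11279926456656 < 17592186044416? YES
  n = 97: C(97, 10) = 12576469727536; 12576469727536 < 17592186044416? YES
  n = 98: C(98, 10) = 14005614014756; 14005614014756 < 17592186044416? YES
  n = 99: C(99, 10) = 15579278510796; 15579278510796 < 17592186044416? YES
  n = 100: C(100, 10) = 17310309456440; 17310309456440 < 17592186044416? YES
  n = 101: C(101, 10) = 19212541264840; 19212541264840 < 17592186044416? NO
  n = 102: C(102, 10) = 21300860967540; 21300860967540 < 17592186044416? NO
The largest n with C(n, 10) < 17592186044416 is n = 100 (where E[X] = 2163788682055/2199023255552 ≈ 0.9840). Hence R(10, 10) > 100, i.e. R(10, 10) ≥ 101.

Largest n = 100; hence R(10, 10) > 100.


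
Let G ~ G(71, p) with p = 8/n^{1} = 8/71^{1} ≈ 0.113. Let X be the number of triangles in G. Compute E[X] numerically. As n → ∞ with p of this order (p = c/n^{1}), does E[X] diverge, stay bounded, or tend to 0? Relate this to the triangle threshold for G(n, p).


Number of potential triangles: C(71, 3) = 57155.
Each occurs with probability p³ ≈ (0.113)³ ≈ 1.43052e-03.
By linearity: E[X] = C(71, 3)·p³ ≈ 57155 · 1.43052e-03 ≈ 81.762.
Here α = 1, so p = 8/n is exactly at the triangle threshold p ~ 1/n. Asymptotically E[X] → c³/6 = 8³/6 = 256/3 ≈ 85.333, a bounded constant. In this regime the triangle count is asymptotically Poisson(c³/6).

E[X] ≈ 81.762; in regime p = Θ(1/n^{1}) E[X] stays bounded (at the triangle threshold p ~ 1/n).


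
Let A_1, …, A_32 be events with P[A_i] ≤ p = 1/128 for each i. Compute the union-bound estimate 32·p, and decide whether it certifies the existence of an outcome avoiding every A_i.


Union bound: P[∪_{i=1}^{32} A_i] ≤ Σ_i P[A_i] ≤ 32·p = 32·(1/128) = 1/4.
Numerically: 1/4 ≈ 0.2500.
Is 1/4 < 1? YES.
Since P[∪ A_i] ≤ 1/4 < 1, the complement has P[∩ A_i^c] ≥ 1 − 1/4 = 3/4 > 0, so some outcome avoids every A_i.

32·p = 1/4 ≈ 0.2500; existence CERTIFIED by the union bound.


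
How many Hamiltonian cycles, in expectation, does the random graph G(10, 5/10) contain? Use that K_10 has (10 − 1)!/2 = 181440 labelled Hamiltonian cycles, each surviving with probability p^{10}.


K_10 has (10 − 1)!/2 = 181440 labelled Hamiltonian cycles.
For each such Hamiltonian cycle H, let X_H = 1 if all 10 edges of H are present in G. Then P[X_H = 1] = p^{10} = (1/2)^{10} = 1/1024.
By linearity: E[X] = Σ_H E[X_H] = 181440 · p^{10} = 181440 · 1/1024 = 2835/16.
Numerically: E[X] ≈ 177.

E[X] = 181440 · (1/2)^{10} = 2835/16 ≈ 177.


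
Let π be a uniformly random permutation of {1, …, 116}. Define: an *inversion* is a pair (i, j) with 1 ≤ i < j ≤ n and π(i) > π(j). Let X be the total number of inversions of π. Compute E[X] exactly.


Write X = Σ X_I over the C(116, 2) = 6670 pairs i < j, with X_I the indicator of one inversion.
There are 6670 indicators.
For each fixed pair i < j, the values π(i) and π(j) are two distinct elements of {1, …, 116} in uniformly random order; by symmetry P[π(i) > π(j)] = 1/2.
By linearity: E[X] = 6670 · (1/2) = C(116, 2) · (1/2) = 6670/2 = 3335 ≈ 3335.00000.

E[X] = 3335 = 3335.00000.


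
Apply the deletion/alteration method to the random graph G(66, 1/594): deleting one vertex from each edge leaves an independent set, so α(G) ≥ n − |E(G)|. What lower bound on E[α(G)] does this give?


E[|E(G)|] = C(66, 2)·p = 2145 · (1/594) = 65/18.
E[α(G)] ≥ n − E[|E(G)|] = 66 − 65/18 = 1123/18.
Numerically: ≈ 62.3889.
(This is only a lower bound; the true E[α(G)] may be larger.)

E[α(G)] ≥ 1123/18 ≈ 62.3889.


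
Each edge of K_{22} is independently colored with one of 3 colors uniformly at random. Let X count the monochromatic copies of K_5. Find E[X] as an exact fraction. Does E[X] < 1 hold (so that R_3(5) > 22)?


E[X] = C(22, 5) · 3^{1 − 10} = 26334 · 3^{−9} = 26334/19683.
As a reduced fraction: E[X] = 2926/2187 ≈ 1.338.
Is E[X] < 1? NO.
Since E[X] ≥ 1, the first-moment bound is inconclusive at n = 22; it does NOT by itself certify R_3(5) > 22.

E[X] = 2926/2187 ≈ 1.338; E[X] ≥ 1; first-moment method inconclusive here.


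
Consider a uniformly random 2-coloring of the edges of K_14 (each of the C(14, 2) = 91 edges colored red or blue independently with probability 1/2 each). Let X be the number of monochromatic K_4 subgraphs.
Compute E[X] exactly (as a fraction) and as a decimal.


Let X = Σ_S X_S over the C(14, 4) = 1001 subsets S of size 4, where X_S = 1 if the K_4 on S is monochromatic.
For a fixed S, the K_4 on S has C(4, 2) = 6 edges. P[all 6 edges red] = (1/2)^6, and likewise for blue, so P[monochromatic] = 2·(1/2)^6 = 2^{1 − 6} = 1/32.
Summing: E[X] = C(14, 4) · 2^{1 − 6} = 1001 · 1/32 = 1001/32.
Numerically: E[X] ≈ 31.281.

E[X] = C(14,4)·2^(1−C(4,2)) = 1001/32 ≈ 31.281.


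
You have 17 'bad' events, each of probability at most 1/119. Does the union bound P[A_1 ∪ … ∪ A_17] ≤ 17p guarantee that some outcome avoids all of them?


Union bound: P[∪_{i=1}^{17} A_i] ≤ Σ_i P[A_i] ≤ 17·p = 17·(1/119) = 1/7.
Numerically: 1/7 ≈ 0.1428571.
Is 1/7 < 1? YES.
Since P[∪ A_i] ≤ 1/7 < 1, the complement has P[∩ A_i^c] ≥ 1 − 1/7 = 6/7 > 0, so some outcome avoids every A_i.

17·p = 1/7 ≈ 0.1428571; existence CERTIFIED by the union bound.


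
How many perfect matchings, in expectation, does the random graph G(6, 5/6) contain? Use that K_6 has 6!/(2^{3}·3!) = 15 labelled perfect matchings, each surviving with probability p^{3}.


K_6 has 6!/(2^{3}·3!) = 15 labelled perfect matchings.
For each such perfect matching H, let X_H = 1 if all 3 edges of H are present in G. Then P[X_H = 1] = p^{3} = (5/6)^{3} = 125/216.
Summing the indicators: E[X] = Σ_H E[X_H] = 15 · p^{3} = 15 · 125/216 = 625/72.
Numerically: E[X] ≈ 8.68.

E[X] = 15 · (5/6)^{3} = 625/72 ≈ 8.68.


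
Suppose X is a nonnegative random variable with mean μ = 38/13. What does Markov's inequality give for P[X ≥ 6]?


μ = E[X] = 38/13, a = 6.
Markov: P[X ≥ 6] ≤ μ/a = (38/13)/6 = 19/39.
Numerically: ≈ 0.4872.
(Since a = 6 > μ = 2.9231, the bound 19/39 is < 1 and informative.)

P[X ≥ 6] ≤ 19/39 ≈ 0.4872.


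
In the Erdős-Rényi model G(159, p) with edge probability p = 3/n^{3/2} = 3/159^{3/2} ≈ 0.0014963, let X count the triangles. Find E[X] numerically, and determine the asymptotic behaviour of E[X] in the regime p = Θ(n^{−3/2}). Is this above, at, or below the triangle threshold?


Number of potential triangles: C(159, 3) = 657359.
Each occurs with probability p³ ≈ (0.0014963)³ ≈ 3.3502461e-09.
By linearity: E[X] = C(159, 3)·p³ ≈ 657359 · 3.3502461e-09 ≈ 0.00220.
Since α = 3/2 > 1, p = c/n^{3/2} = o(1/n) is below the triangle threshold p ~ 1/n. Asymptotically E[X] ~ (c³/6)·n^{3(1−α)} = (3³/6)·n^{-1.5} → 0, so by Markov's inequality G has no triangles w.h.p.

E[X] ≈ 0.00220; in regime p = Θ(1/n^{3/2}) E[X] tends to 0 (below the triangle threshold p ~ 1/n).


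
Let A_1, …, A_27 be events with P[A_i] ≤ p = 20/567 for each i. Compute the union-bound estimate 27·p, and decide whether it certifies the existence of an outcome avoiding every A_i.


Union bound: P[∪_{i=1}^{27} A_i] ≤ Σ_i P[A_i] ≤ 27·p = 27·(20/567) = 20/21.
Numerically: 20/21 ≈ 0.952.
Is 20/21 < 1? YES.
Since P[∪ A_i] ≤ 20/21 < 1, the complement has P[∩ A_i^c] ≥ 1 − 20/21 = 1/21 > 0, so some outcome avoids every A_i.

27·p = 20/21 ≈ 0.952; existence CERTIFIED by the union bound.


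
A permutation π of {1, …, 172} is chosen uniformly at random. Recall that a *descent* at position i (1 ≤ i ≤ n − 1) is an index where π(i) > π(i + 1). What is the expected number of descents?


Write X = Σ X_I over i = 1, …, 171, with X_I the indicator of one descent.
There are 171 indicators.
For each fixed i, the pair (π(i), π(i+1)) is a uniformly random ordered pair of distinct values from {1, …, 172}; by symmetry P[π(i) > π(i+1)] = 1/2.
By linearity: E[X] = 171 · (1/2) = (172 − 1) · (1/2) = 171/2 ≈ 85.50000.

E[X] = 171/2 = 85.50000.


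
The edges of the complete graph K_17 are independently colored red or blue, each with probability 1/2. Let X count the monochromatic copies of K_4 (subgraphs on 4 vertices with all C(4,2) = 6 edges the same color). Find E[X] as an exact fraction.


Let X = Σ_S X_S over the C(17, 4) = 2380 subsets S of size 4, where X_S = 1 if the K_4 on S is monochromatic.
For a fixed S, the K_4 on S has C(4, 2) = 6 edges. P[all 6 edges red] = (1/2)^6, and likewise for blue, so P[monochromatic] = 2·(1/2)^6 = 2^{1 − 6} = 1/32.
Summing: E[X] = C(17, 4) · 2^{1 − 6} = 2380 · 1/32 = 595/8.
Numerically: E[X] ≈ 74.375.

E[X] = C(17,4)·2^(1−C(4,2)) = 595/8 ≈ 74.375.


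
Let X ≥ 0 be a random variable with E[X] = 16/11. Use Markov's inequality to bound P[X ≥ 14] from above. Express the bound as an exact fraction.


μ = E[X] = 16/11, a = 14.
Markov: P[X ≥ 14] ≤ μ/a = (16/11)/14 = 8/77.
Numerically: ≈ 0.1039.
(Since a = 14 > μ = 1.4545, the bound 8/77 is < 1 and informative.)

P[X ≥ 14] ≤ 8/77 ≈ 0.1039.


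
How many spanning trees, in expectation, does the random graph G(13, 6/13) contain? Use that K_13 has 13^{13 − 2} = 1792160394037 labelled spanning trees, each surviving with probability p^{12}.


K_13 has 13^{13 − 2} = 1792160394037 labelled spanning trees.
For each such spanning tree H, let X_H = 1 if all 12 edges of H are present in G. Then P[X_H = 1] = p^{12} = (6/13)^{12} = 2176782336/23298085122481.
Summing the indicators: E[X] = Σ_H E[X_H] = 1792160394037 · p^{12} = 1792160394037 · 2176782336/23298085122481 = 2176782336/13.
Numerically: E[X] ≈ 1.67e+08.

E[X] = 1792160394037 · (6/13)^{12} = 2176782336/13 ≈ 1.67e+08.


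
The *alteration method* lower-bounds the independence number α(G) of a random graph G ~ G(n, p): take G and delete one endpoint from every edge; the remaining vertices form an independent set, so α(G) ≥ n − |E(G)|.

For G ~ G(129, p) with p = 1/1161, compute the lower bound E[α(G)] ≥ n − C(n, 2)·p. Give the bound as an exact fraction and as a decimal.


E[|E(G)|] = C(129, 2)·p = 8256 · (1/1161) = 64/9.
E[α(G)] ≥ n − E[|E(G)|] = 129 − 64/9 = 1097/9.
Numerically: ≈ 121.889.
(This is only a lower bound; the true E[α(G)] may be larger.)

E[α(G)] ≥ 1097/9 ≈ 121.889.


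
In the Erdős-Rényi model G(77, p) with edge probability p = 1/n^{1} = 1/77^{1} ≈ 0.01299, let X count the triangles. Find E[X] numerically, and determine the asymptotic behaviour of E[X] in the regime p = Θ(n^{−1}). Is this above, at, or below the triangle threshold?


Number of potential triangles: C(77, 3) = 73150.
Each occurs with probability p³ ≈ (0.01299)³ ≈ 2.190422e-06.
By linearity: E[X] = C(77, 3)·p³ ≈ 73150 · 2.190422e-06 ≈ 0.1602.
Here α = 1, so p = 1/n is exactly at the triangle threshold p ~ 1/n. Asymptotically E[X] → c³/6 = 1³/6 = 1/6 ≈ 0.1667, a bounded constant. In this regime the triangle count is asymptotically Poisson(c³/6).

E[X] ≈ 0.1602; in regime p = Θ(1/n^{1}) E[X] stays bounded (at the triangle threshold p ~ 1/n).


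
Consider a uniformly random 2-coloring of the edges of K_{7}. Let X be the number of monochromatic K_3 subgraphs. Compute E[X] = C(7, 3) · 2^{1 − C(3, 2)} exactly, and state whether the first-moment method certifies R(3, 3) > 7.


E[X] = C(7, 3) · 2^{1 − 3} = 35 · 2^{−2} = 35/4.
As a reduced fraction: E[X] = 35/4 ≈ 8.7500.
Is E[X] < 1? NO.
Since E[X] ≥ 1, the first-moment bound is inconclusive at n = 7; it does NOT by itself certify R(3, 3) > 7.

E[X] = 35/4 ≈ 8.7500; E[X] ≥ 1; first-moment method inconclusive here.


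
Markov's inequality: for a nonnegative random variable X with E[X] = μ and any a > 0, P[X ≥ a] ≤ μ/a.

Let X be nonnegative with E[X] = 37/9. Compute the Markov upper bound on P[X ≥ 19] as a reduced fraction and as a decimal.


μ = E[X] = 37/9, a = 19.
Markov: P[X ≥ 19] ≤ μ/a = (37/9)/19 = 37/171.
Numerically: ≈ 0.2164.
(Since a = 19 > μ = 4.1111, the bound 37/171 is < 1 and informative.)

P[X ≥ 19] ≤ 37/171 ≈ 0.2164.


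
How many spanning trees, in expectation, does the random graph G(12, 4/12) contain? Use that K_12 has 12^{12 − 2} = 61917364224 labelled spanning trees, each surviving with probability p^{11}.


K_12 has 12^{12 − 2} = 61917364224 labelled spanning trees.
For each such spanning tree H, let X_H = 1 if all 11 edges of H are present in G. Then P[X_H = 1] = p^{11} = (1/3)^{11} = 1/177147.
By linearity: E[X] = Σ_H E[X_H] = 61917364224 · p^{11} = 61917364224 · 1/177147 = 1048576/3.
Numerically: E[X] ≈ 3.5e+05.

E[X] = 61917364224 · (1/3)^{11} = 1048576/3 ≈ 3.5e+05.


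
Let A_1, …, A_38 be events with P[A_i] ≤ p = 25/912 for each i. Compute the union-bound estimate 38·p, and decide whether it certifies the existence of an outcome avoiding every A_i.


Union bound: P[∪_{i=1}^{38} A_i] ≤ Σ_i P[A_i] ≤ 38·p = 38·(25/912) = 25/24.
Numerically: 25/24 ≈ 1.0417.
Is 25/24 < 1? NO.
Since the bound 25/24 is ≥ 1, the union bound is uninformative here; it does NOT by itself certify existence.

38·p = 25/24 ≈ 1.0417; existence NOT certified by the union bound.


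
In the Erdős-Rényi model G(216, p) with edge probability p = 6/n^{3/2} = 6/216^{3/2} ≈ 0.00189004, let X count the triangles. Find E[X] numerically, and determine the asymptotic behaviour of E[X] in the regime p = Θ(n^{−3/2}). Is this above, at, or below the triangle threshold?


Number of potential triangles: C(216, 3) = 1656360.
Each occurs with probability p³ ≈ (0.00189004)³ ≈ 6.75168032e-09.
By linearity: E[X] = C(216, 3)·p³ ≈ 1656360 · 6.75168032e-09 ≈ 0.011183.
Since α = 3/2 > 1, p = c/n^{3/2} = o(1/n) is below the triangle threshold p ~ 1/n. Asymptotically E[X] ~ (c³/6)·n^{3(1−α)} = (6³/6)·n^{-1.5} → 0, so by Markov's inequality G has no triangles w.h.p.

E[X] ≈ 0.011183; in regime p = Θ(1/n^{3/2}) E[X] tends to 0 (below the triangle threshold p ~ 1/n).


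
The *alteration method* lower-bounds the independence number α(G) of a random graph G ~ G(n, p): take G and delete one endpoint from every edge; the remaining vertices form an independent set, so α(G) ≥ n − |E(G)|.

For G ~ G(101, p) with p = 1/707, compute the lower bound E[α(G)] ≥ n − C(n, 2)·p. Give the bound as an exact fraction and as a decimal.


E[|E(G)|] = C(101, 2)·p = 5050 · (1/707) = 50/7.
E[α(G)] ≥ n − E[|E(G)|] = 101 − 50/7 = 657/7.
Numerically: ≈ 93.85714.
(This is only a lower bound; the true E[α(G)] may be larger.)

E[α(G)] ≥ 657/7 ≈ 93.85714.


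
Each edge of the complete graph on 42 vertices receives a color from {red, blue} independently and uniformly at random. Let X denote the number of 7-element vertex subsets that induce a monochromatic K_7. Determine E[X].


Let X = Σ_S X_S over the C(42, 7) = 26978328 subsets S of size 7, where X_S = 1 if the K_7 on S is monochromatic.
For a fixed S, the K_7 on S has C(7, 2) = 21 edges. P[all 21 edges red] = (1/2)^21, and likewise for blue, so P[monochromatic] = 2·(1/2)^21 = 2^{1 − 21} = 1/1048576.
By linearity: E[X] = C(42, 7) · 2^{1 − 21} = 26978328 · 1/1048576 = 3372291/131072.
Numerically: E[X] ≈ 25.72854.

E[X] = C(42,7)·2^(1−C(7,2)) = 3372291/131072 ≈ 25.72854.


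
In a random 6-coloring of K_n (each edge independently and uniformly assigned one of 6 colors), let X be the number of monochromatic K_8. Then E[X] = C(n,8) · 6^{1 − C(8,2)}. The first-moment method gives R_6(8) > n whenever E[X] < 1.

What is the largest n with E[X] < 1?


We need C(n, 8) · 6^{1 − 28} < 1, i.e. C(n, 8) < 6^{28 − 1} = 1023490369077469249536.
Check values of n near the boundary:
  n = 1591: C(1591, 8) = 1000427749141189953870; 1000427749141189953870 < 1023490369077469249536? YES
  n = 1592: C(1592, 8) = 1005480414540892933435; 1005480414540892933435 < 1023490369077469249536? YES
  n = 1593: C(1593, 8) = 1010555394551193970323; 1010555394551193970323 < 1023490369077469249536? YES
  n = 1594: C(1594, 8) = 1015652773590544255167; 1015652773590544255167 < 1023490369077469249536? YES
  n = 1595: C(1595, 8) = 1020772636343363633895; 1020772636343363633895 < 1023490369077469249536? YES
  n = 1596: C(1596, 8) = 1025915067760710553965; 1025915067760710553965 < 1023490369077469249536? NO
The largest n with C(n, 8) < 1023490369077469249536 is n = 1595 (where E[X] = 113419181815929292655/113721152119718805504 ≈ 0.9973). Hence R_6(8) > 1595, i.e. R_6(8) ≥ 1596.

Largest n = 1595; hence R_6(8) > 1595.
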